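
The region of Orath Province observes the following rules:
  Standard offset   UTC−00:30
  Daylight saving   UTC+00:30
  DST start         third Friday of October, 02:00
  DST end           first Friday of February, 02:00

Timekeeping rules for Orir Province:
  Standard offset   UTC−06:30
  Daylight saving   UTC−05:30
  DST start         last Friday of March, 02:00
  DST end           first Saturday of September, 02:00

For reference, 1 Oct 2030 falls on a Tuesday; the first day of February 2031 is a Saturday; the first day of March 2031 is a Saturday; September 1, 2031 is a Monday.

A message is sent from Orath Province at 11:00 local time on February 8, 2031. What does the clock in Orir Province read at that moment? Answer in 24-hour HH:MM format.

05:00

1 October 2030 is a Tuesday, so the first Friday is October 4 and the third is October 18.
1 February 2031 is a Saturday, so the first Friday is February 7.
February 8, 2031 does not fall between 18 October 2030 and 7 February 2031, so daylight saving is not in effect and Orath Province is at UTC−00:30.
11:00 Orath Province + 0h30m = 11:30 UTC.
1 March 2031 is a Saturday, so Fridays fall on 7, 14, 21, 28; the last is March 28.
1 September 2031 is a Monday, so the first Saturday is September 6.
At the standard offset (UTC−06:30), 11:30 UTC − 6h30m = 05:00 Orir Province standard time.
The standard-time date in Orir Province, February 8, 2031, is outside the daylight-saving period (28 March – 6 September), so Orir Province is on standard time, UTC−06:30.
11:30 UTC − 6h30m = 05:00 Orir Province.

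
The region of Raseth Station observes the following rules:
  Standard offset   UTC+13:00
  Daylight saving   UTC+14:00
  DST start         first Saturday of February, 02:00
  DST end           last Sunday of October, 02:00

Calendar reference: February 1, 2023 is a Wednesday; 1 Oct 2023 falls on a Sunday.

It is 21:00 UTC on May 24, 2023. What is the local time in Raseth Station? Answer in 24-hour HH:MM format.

11:00

1 February 2023 is a Wednesday, so the first Saturday is February 4.
1 October 2023 is a Sunday, so Sundays fall on 1, 8, 15, 22, 29; the last is October 29.
At the standard offset (UTC+13:00), 21:00 UTC + 13h = 10:00 Raseth Station standard time (rolling into the next day, 25 May 2023).
Daylight saving runs 4 February – 29 October; the standard-time date in Raseth Station, May 25, 2023, is inside that window, so Raseth Station is at UTC+14:00.
21:00 UTC + 14h = 11:00 local (rolling into the next day, 25 May 2023).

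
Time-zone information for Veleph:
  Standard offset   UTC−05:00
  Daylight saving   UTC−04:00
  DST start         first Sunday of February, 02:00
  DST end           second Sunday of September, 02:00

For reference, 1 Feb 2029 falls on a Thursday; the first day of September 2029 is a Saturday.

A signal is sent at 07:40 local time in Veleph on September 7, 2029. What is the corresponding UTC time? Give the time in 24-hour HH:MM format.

11:40

1 February 2029 is a Thursday, so the first Sunday is February 4.
1 September 2029 is a Saturday, so the first Sunday is September 2 and the second is September 9.
Daylight saving runs 4 February – 9 September; September 7, 2029 is inside that window, so Veleph is at UTC−04:00.
07:40 local + 4h = 11:40 UTC.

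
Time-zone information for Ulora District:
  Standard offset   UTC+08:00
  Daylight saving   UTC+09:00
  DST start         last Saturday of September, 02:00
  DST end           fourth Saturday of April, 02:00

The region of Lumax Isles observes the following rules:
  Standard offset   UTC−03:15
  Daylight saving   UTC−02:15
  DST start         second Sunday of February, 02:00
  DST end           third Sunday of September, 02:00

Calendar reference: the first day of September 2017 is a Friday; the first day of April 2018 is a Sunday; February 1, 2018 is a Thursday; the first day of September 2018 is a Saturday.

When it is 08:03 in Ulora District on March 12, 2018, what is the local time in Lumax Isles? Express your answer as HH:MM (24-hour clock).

20:48

1 September 2017 is a Friday, so Saturdays fall on 2, 9, 16, 23, 30; the last is September 30.
1 April 2018 is a Sunday, so the first Saturday is April 7 and the fourth is April 28.
March 12, 2018 falls between 30 September 2017 and 28 April 2018, so daylight saving is in effect and Ulora District is at UTC+09:00.
08:03 Ulora District − 9h = 23:03 UTC (rolling into the previous day, 11 March 2018).
1 February 2018 is a Thursday, so the first Sunday is February 4 and the second is February 11.
1 September 2018 is a Saturday, so the first Sunday is September 2 and the third is September 16.
At the standard offset (UTC−03:15), 23:03 UTC − 3h15m = 19:48 Lumax Isles standard time.
The standard-time date in Lumax Isles, March 11, 2018, lies within the daylight-saving period (11 February – 16 September), so Lumax Isles is on daylight time, UTC−02:15.
23:03 UTC − 2h15m = 20:48 Lumax Isles.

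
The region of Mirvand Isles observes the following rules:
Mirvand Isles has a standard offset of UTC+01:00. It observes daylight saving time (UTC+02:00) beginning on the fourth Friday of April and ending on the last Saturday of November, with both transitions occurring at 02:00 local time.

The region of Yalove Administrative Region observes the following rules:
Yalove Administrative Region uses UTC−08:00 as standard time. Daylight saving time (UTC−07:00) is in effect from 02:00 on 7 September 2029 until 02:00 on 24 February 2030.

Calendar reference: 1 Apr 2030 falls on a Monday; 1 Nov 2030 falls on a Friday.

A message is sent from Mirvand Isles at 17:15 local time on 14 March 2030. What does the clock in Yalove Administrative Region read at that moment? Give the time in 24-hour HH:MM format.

08:15

1 April 2030 is a Monday, so the first Friday is April 5 and the fourth is April 26.
1 November 2030 is a Friday, so Saturdays fall on 2, 9, 16, 23, 30; the last is November 30.
14 March 2030 is outside the daylight-saving period (26 April – 30 November), so Mirvand Isles is on standard time, UTC+01:00.
17:15 Mirvand Isles − 1h = 16:15 UTC.
At the standard offset (UTC−08:00), 16:15 UTC − 8h = 08:15 Yalove Administrative Region standard time.
Daylight saving runs 7 September 2029 – 24 February 2030; the standard-time date in Yalove Administrative Region, 14 March 2030, is outside that window, so Yalove Administrative Region is on standard time at UTC−08:00.
16:15 UTC − 8h = 08:15 Yalove Administrative Region.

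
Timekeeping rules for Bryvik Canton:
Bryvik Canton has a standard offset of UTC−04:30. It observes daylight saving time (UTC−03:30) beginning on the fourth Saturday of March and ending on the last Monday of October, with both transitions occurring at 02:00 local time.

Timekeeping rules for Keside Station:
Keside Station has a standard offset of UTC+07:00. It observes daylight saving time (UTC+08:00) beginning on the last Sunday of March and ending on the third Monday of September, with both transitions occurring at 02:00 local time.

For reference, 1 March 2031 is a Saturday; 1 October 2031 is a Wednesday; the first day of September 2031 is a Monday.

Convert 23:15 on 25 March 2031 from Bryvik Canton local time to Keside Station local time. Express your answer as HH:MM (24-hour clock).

09:45

1 March 2031 is a Saturday, so the first Saturday is March 1 and the fourth is March 22.
1 October 2031 is a Wednesday, so Mondays fall on 6, 13, 20, 27; the last is October 27.
25 March 2031 falls between 22 March and 27 October, so daylight saving is in effect and Bryvik Canton is at UTC−03:30.
23:15 Bryvik Canton + 3h30m = 02:45 UTC (rolling into the next day, 26 March 2031).
1 March 2031 is a Saturday, so Sundays fall on 2, 9, 16, 23, 30; the last is March 30.
1 September 2031 is a Monday, so the first Monday is September 1 and the third is September 15.
At the standard offset (UTC+07:00), 02:45 UTC + 7h = 09:45 Keside Station standard time.
Daylight saving runs 30 March – 15 September; the standard-time date in Keside Station, 26 March 2031, is outside that window, so Keside Station is on standard time at UTC+07:00.
02:45 UTC + 7h = 09:45 Keside Station.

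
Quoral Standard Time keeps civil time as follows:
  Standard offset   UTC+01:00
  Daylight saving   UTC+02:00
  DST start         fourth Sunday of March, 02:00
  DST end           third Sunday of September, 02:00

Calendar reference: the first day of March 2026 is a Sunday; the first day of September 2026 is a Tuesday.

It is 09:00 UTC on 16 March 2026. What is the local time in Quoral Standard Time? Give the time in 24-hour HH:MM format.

1 March 2026 is a Sunday, so the first Sunday is March 1 and the fourth is March 22.
1 September 2026 is a Tuesday, so the first Sunday is September 6 and the third is September 20.
At the standard offset (UTC+01:00), 09:00 UTC + 1h = 10:00 Quoral Standard Time standard time.
Daylight saving runs 22 March – 20 September; the standard-time date in Quoral Standard Time, 16 March 2026, is outside that window, so Quoral Standard Time is on standard time at UTC+01:00.
09:00 UTC + 1h = 10:00 local.

10:00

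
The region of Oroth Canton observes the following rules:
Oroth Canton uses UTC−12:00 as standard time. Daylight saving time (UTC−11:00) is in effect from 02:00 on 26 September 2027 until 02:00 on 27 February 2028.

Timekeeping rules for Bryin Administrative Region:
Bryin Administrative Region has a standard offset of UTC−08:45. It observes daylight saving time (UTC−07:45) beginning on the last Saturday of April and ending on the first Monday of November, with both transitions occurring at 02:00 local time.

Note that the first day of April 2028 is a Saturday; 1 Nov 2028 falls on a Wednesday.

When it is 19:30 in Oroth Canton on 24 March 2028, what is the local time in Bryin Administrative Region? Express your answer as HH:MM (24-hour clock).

Daylight saving runs 26 September 2027 – 27 February 2028; 24 March 2028 is outside that window, so Oroth Canton is on standard time at UTC−12:00.
19:30 Oroth Canton + 12h = 07:30 UTC (rolling into the next day, 25 March 2028).
1 April 2028 is a Saturday, so Saturdays fall on 1, 8, 15, 22, 29; the last is April 29.
1 November 2028 is a Wednesday, so the first Monday is November 6.
At the standard offset (UTC−08:45), 07:30 UTC − 8h45m = 22:45 Bryin Administrative Region standard time (rolling into the previous day, 24 March 2028).
Daylight saving runs 29 April – 6 November; the standard-time date in Bryin Administrative Region, 24 March 2028, is outside that window, so Bryin Administrative Region is on standard time at UTC−08:45.
07:30 UTC − 8h45m = 22:45 Bryin Administrative Region (rolling into the previous day, 24 March 2028).

22:45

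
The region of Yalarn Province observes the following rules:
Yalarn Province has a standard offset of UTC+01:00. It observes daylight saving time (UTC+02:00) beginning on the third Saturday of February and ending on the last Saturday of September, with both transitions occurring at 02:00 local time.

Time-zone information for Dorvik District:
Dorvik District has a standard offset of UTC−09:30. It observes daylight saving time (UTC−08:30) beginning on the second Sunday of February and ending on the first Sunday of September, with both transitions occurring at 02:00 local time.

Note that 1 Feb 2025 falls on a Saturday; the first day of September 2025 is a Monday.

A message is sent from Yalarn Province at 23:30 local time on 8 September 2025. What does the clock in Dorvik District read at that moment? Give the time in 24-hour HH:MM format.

1 February 2025 is a Saturday, so the first Saturday is February 1 and the third is February 15.
1 September 2025 is a Monday, so Saturdays fall on 6, 13, 20, 27; the last is September 27.
Daylight saving runs 15 February – 27 September; 8 September 2025 is inside that window, so Yalarn Province is at UTC+02:00.
23:30 Yalarn Province − 2h = 21:30 UTC.
1 February 2025 is a Saturday, so the first Sunday is February 2 and the second is February 9.
1 September 2025 is a Monday, so the first Sunday is September 7.
At the standard offset (UTC−09:30), 21:30 UTC − 9h30m = 12:00 Dorvik District standard time.
Daylight saving runs 9 February – 7 September; the standard-time date in Dorvik District, 8 September 2025, is outside that window, so Dorvik District is on standard time at UTC−09:30.
21:30 UTC − 9h30m = 12:00 Dorvik District.

12:00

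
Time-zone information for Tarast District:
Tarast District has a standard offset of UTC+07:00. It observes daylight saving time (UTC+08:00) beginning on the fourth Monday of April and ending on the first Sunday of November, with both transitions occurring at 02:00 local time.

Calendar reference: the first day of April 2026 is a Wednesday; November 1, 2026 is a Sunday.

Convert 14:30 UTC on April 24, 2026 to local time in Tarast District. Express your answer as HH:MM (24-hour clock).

1 April 2026 is a Wednesday, so the first Monday is April 6 and the fourth is April 27.
1 November 2026 is a Sunday, so the first Sunday is November 1.
At the standard offset (UTC+07:00), 14:30 UTC + 7h = 21:30 Tarast District standard time.
The standard-time date in Tarast District, April 24, 2026, is outside the daylight-saving period (27 April – 1 November), so Tarast District is on standard time, UTC+07:00.
14:30 UTC + 7h = 21:30 local.

21:30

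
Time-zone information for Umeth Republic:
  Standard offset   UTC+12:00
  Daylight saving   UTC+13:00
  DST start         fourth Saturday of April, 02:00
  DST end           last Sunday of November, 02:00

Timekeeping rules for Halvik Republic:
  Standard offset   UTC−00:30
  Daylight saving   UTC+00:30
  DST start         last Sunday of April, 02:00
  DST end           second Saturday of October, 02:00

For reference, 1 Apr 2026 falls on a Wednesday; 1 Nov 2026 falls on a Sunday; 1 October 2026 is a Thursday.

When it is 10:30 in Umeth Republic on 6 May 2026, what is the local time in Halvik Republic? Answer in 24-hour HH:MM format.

22:00

1 April 2026 is a Wednesday, so the first Saturday is April 4 and the fourth is April 25.
1 November 2026 is a Sunday, so Sundays fall on 1, 8, 15, 22, 29; the last is November 29.
Daylight saving runs 25 April – 29 November; 6 May 2026 is inside that window, so Umeth Republic is at UTC+13:00.
10:30 Umeth Republic − 13h = 21:30 UTC (rolling into the previous day, 5 May 2026).
1 April 2026 is a Wednesday, so Sundays fall on 5, 12, 19, 26; the last is April 26.
1 October 2026 is a Thursday, so the first Saturday is October 3 and the second is October 10.
At the standard offset (UTC−00:30), 21:30 UTC − 0h30m = 21:00 Halvik Republic standard time.
The standard-time date in Halvik Republic, 5 May 2026, lies within the daylight-saving period (26 April – 10 October), so Halvik Republic is on daylight time, UTC+00:30.
21:30 UTC + 0h30m = 22:00 Halvik Republic.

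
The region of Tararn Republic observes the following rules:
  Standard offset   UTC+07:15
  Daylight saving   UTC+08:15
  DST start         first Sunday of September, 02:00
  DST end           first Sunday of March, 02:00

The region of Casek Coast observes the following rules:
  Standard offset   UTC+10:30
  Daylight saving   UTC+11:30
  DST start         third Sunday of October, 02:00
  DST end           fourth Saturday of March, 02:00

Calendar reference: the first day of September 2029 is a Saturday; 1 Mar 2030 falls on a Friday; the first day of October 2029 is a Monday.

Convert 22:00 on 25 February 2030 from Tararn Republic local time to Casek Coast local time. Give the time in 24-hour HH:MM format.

01:15

1 September 2029 is a Saturday, so the first Sunday is September 2.
1 March 2030 is a Friday, so the first Sunday is March 3.
25 February 2030 lies within the daylight-saving period (2 September 2029 – 3 March 2030), so Tararn Republic is on daylight time, UTC+08:15.
22:00 Tararn Republic − 8h15m = 13:45 UTC.
1 October 2029 is a Monday, so the first Sunday is October 7 and the third is October 21.
1 March 2030 is a Friday, so the first Saturday is March 2 and the fourth is March 23.
At the standard offset (UTC+10:30), 13:45 UTC + 10h30m = 00:15 Casek Coast standard time (rolling into the next day, 26 February 2030).
Daylight saving runs 21 October 2029 – 23 March 2030; the standard-time date in Casek Coast, 26 February 2030, is inside that window, so Casek Coast is at UTC+11:30.
13:45 UTC + 11h30m = 01:15 Casek Coast (rolling into the next day, 26 February 2030).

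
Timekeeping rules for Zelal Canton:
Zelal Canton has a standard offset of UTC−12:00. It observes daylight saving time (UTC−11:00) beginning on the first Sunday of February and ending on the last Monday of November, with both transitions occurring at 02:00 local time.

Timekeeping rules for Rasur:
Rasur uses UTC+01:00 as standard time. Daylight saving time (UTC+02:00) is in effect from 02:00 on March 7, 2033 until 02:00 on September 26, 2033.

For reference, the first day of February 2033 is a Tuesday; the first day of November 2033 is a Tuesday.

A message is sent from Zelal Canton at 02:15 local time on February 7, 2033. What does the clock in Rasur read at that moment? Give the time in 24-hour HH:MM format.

1 February 2033 is a Tuesday, so the first Sunday is February 6.
1 November 2033 is a Tuesday, so Mondays fall on 7, 14, 21, 28; the last is November 28.
February 7, 2033 falls between 6 February and 28 November, so daylight saving is in effect and Zelal Canton is at UTC−11:00.
02:15 Zelal Canton + 11h = 13:15 UTC.
At the standard offset (UTC+01:00), 13:15 UTC + 1h = 14:15 Rasur standard time.
Daylight saving runs 7 March – 26 September; the standard-time date in Rasur, February 7, 2033, is outside that window, so Rasur is on standard time at UTC+01:00.
13:15 UTC + 1h = 14:15 Rasur.

14:15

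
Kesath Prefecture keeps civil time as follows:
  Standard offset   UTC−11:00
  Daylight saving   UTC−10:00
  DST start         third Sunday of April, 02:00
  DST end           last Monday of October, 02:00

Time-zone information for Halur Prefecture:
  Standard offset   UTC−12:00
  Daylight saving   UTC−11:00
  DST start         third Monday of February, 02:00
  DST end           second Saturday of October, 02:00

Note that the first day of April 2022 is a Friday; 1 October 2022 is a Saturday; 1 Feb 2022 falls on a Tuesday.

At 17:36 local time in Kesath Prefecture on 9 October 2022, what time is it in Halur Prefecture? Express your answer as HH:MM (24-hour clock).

1 April 2022 is a Friday, so the first Sunday is April 3 and the third is April 17.
1 October 2022 is a Saturday, so Mondays fall on 3, 10, 17, 24, 31; the last is October 31.
9 October 2022 falls between 17 April and 31 October, so daylight saving is in effect and Kesath Prefecture is at UTC−10:00.
17:36 Kesath Prefecture + 10h = 03:36 UTC (rolling into the next day, 10 October 2022).
1 February 2022 is a Tuesday, so the first Monday is February 7 and the third is February 21.
1 October 2022 is a Saturday, so the first Saturday is October 1 and the second is October 8.
At the standard offset (UTC−12:00), 03:36 UTC − 12h = 15:36 Halur Prefecture standard time (rolling into the previous day, 9 October 2022).
The standard-time date in Halur Prefecture, 9 October 2022, does not fall between 21 February and 8 October, so daylight saving is not in effect and Halur Prefecture is at UTC−12:00.
03:36 UTC − 12h = 15:36 Halur Prefecture (rolling into the previous day, 9 October 2022).

15:36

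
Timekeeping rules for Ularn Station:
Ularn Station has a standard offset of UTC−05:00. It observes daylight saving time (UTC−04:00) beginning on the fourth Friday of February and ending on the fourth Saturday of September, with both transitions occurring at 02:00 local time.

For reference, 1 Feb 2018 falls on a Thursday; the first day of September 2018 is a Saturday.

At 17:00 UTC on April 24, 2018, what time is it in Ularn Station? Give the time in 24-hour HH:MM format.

13:00

1 February 2018 is a Thursday, so the first Friday is February 2 and the fourth is February 23.
1 September 2018 is a Saturday, so the first Saturday is September 1 and the fourth is September 22.
At the standard offset (UTC−05:00), 17:00 UTC − 5h = 12:00 Ularn Station standard time.
Daylight saving runs 23 February – 22 September; the standard-time date in Ularn Station, April 24, 2018, is inside that window, so Ularn Station is at UTC−04:00.
17:00 UTC − 4h = 13:00 local.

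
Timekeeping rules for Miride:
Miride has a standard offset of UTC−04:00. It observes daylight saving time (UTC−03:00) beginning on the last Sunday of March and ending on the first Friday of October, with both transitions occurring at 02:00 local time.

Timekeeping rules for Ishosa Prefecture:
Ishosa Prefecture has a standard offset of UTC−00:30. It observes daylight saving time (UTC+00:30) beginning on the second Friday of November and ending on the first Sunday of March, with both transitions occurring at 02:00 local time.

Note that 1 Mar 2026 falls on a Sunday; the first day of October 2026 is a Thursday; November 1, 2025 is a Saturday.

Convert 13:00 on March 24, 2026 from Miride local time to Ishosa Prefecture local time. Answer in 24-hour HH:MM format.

1 March 2026 is a Sunday, so Sundays fall on 1, 8, 15, 22, 29; the last is March 29.
1 October 2026 is a Thursday, so the first Friday is October 2.
March 24, 2026 is outside the daylight-saving period (29 March – 2 October), so Miride is on standard time, UTC−04:00.
13:00 Miride + 4h = 17:00 UTC.
1 November 2025 is a Saturday, so the first Friday is November 7 and the second is November 14.
1 March 2026 is a Sunday, so the first Sunday is March 1.
At the standard offset (UTC−00:30), 17:00 UTC − 0h30m = 16:30 Ishosa Prefecture standard time.
Daylight saving runs 14 November 2025 – 1 March 2026; the standard-time date in Ishosa Prefecture, March 24, 2026, is outside that window, so Ishosa Prefecture is on standard time at UTC−00:30.
17:00 UTC − 0h30m = 16:30 Ishosa Prefecture.

16:30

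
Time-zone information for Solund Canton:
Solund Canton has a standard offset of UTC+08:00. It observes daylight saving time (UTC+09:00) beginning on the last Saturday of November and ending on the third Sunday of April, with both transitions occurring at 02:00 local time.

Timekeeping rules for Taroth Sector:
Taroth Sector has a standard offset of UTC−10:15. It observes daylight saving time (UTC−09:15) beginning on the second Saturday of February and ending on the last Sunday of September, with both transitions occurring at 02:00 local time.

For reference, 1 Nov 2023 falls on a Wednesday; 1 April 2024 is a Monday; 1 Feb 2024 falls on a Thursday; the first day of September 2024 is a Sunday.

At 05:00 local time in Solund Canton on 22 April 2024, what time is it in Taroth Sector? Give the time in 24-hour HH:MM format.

11:45

1 November 2023 is a Wednesday, so Saturdays fall on 4, 11, 18, 25; the last is November 25.
1 April 2024 is a Monday, so the first Sunday is April 7 and the third is April 21.
Daylight saving runs 25 November 2023 – 21 April 2024; 22 April 2024 is outside that window, so Solund Canton is on standard time at UTC+08:00.
05:00 Solund Canton − 8h = 21:00 UTC (rolling into the previous day, 21 April 2024).
1 February 2024 is a Thursday, so the first Saturday is February 3 and the second is February 10.
1 September 2024 is a Sunday, so Sundays fall on 1, 8, 15, 22, 29; the last is September 29.
At the standard offset (UTC−10:15), 21:00 UTC − 10h15m = 10:45 Taroth Sector standard time.
Daylight saving runs 10 February – 29 September; the standard-time date in Taroth Sector, 21 April 2024, is inside that window, so Taroth Sector is at UTC−09:15.
21:00 UTC − 9h15m = 11:45 Taroth Sector.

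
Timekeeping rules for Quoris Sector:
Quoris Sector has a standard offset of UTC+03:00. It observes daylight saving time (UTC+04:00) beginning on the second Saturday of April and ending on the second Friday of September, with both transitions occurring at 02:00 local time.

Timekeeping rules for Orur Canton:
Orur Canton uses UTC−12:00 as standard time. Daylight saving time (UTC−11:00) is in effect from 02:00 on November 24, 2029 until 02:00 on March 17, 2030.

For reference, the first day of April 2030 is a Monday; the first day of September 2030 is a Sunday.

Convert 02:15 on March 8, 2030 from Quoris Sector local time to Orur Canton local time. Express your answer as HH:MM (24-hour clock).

12:15

1 April 2030 is a Monday, so the first Saturday is April 6 and the second is April 13.
1 September 2030 is a Sunday, so the first Friday is September 6 and the second is September 13.
March 8, 2030 does not fall between 13 April and 13 September, so daylight saving is not in effect and Quoris Sector is at UTC+03:00.
02:15 Quoris Sector − 3h = 23:15 UTC (rolling into the previous day, 7 March 2030).
At the standard offset (UTC−12:00), 23:15 UTC − 12h = 11:15 Orur Canton standard time.
The standard-time date in Orur Canton, March 7, 2030, falls between 24 November 2029 and 17 March 2030, so daylight saving is in effect and Orur Canton is at UTC−11:00.
23:15 UTC − 11h = 12:15 Orur Canton.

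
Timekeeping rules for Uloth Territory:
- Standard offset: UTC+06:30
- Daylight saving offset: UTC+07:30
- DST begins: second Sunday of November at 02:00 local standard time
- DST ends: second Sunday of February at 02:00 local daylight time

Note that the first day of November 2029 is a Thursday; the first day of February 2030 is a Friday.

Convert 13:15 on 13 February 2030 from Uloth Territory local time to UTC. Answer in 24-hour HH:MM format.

1 November 2029 is a Thursday, so the first Sunday is November 4 and the second is November 11.
1 February 2030 is a Friday, so the first Sunday is February 3 and the second is February 10.
13 February 2030 does not fall between 11 November 2029 and 10 February 2030, so daylight saving is not in effect and Uloth Territory is at UTC+06:30.
13:15 local − 6h30m = 06:45 UTC.

06:45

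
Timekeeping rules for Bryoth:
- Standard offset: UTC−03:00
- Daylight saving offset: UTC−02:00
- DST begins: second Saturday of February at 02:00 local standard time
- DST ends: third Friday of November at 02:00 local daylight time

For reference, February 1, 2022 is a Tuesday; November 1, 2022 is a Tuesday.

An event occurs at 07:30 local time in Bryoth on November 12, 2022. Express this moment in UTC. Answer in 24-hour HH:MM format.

09:30

1 February 2022 is a Tuesday, so the first Saturday is February 5 and the second is February 12.
1 November 2022 is a Tuesday, so the first Friday is November 4 and the third is November 18.
Daylight saving runs 12 February – 18 November; November 12, 2022 is inside that window, so Bryoth is at UTC−02:00.
07:30 local + 2h = 09:30 UTC.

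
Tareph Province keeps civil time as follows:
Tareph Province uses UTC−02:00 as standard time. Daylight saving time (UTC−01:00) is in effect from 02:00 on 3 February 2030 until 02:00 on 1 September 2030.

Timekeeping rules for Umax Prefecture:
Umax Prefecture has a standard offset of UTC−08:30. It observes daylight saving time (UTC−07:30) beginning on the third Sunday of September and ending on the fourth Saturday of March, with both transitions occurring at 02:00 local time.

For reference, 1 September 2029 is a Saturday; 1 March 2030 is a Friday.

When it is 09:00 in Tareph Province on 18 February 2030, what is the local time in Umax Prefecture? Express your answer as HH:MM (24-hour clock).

02:30

18 February 2030 lies within the daylight-saving period (3 February – 1 September), so Tareph Province is on daylight time, UTC−01:00.
09:00 Tareph Province + 1h = 10:00 UTC.
1 September 2029 is a Saturday, so the first Sunday is September 2 and the third is September 16.
1 March 2030 is a Friday, so the first Saturday is March 2 and the fourth is March 23.
At the standard offset (UTC−08:30), 10:00 UTC − 8h30m = 01:30 Umax Prefecture standard time.
The standard-time date in Umax Prefecture, 18 February 2030, lies within the daylight-saving period (16 September 2029 – 23 March 2030), so Umax Prefecture is on daylight time, UTC−07:30.
10:00 UTC − 7h30m = 02:30 Umax Prefecture.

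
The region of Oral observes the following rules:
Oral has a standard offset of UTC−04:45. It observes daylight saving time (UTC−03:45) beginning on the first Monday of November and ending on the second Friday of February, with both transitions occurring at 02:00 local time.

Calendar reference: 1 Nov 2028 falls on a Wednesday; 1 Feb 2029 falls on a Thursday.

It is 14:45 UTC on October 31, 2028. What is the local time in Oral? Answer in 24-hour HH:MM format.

1 November 2028 is a Wednesday, so the first Monday is November 6.
1 February 2029 is a Thursday, so the first Friday is February 2 and the second is February 9.
At the standard offset (UTC−04:45), 14:45 UTC − 4h45m = 10:00 Oral standard time.
The standard-time date in Oral, October 31, 2028, is outside the daylight-saving period (6 November 2028 – 9 February 2029), so Oral is on standard time, UTC−04:45.
14:45 UTC − 4h45m = 10:00 local.

10:00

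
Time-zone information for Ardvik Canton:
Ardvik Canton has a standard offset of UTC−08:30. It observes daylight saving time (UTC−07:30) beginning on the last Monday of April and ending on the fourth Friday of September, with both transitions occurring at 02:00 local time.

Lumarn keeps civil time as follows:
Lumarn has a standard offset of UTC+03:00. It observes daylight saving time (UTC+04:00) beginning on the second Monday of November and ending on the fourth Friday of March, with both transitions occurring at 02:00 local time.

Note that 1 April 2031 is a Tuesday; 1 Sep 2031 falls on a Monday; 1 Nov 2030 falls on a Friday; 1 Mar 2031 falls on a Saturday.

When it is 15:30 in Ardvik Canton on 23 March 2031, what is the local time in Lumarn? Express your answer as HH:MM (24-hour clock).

04:00

1 April 2031 is a Tuesday, so Mondays fall on 7, 14, 21, 28; the last is April 28.
1 September 2031 is a Monday, so the first Friday is September 5 and the fourth is September 26.
23 March 2031 does not fall between 28 April and 26 September, so daylight saving is not in effect and Ardvik Canton is at UTC−08:30.
15:30 Ardvik Canton + 8h30m = 00:00 UTC (rolling into the next day, 24 March 2031).
1 November 2030 is a Friday, so the first Monday is November 4 and the second is November 11.
1 March 2031 is a Saturday, so the first Friday is March 7 and the fourth is March 28.
At the standard offset (UTC+03:00), 00:00 UTC + 3h = 03:00 Lumarn standard time.
Daylight saving runs 11 November 2030 – 28 March 2031; the standard-time date in Lumarn, 24 March 2031, is inside that window, so Lumarn is at UTC+04:00.
00:00 UTC + 4h = 04:00 Lumarn.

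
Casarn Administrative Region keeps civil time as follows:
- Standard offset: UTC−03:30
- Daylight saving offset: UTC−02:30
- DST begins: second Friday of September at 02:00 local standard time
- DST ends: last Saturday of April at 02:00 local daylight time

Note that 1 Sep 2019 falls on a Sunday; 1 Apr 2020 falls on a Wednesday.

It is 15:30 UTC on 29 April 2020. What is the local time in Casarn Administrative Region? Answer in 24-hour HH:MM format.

12:00

1 September 2019 is a Sunday, so the first Friday is September 6 and the second is September 13.
1 April 2020 is a Wednesday, so Saturdays fall on 4, 11, 18, 25; the last is April 25.
At the standard offset (UTC−03:30), 15:30 UTC − 3h30m = 12:00 Casarn Administrative Region standard time.
Daylight saving runs 13 September 2019 – 25 April 2020; the standard-time date in Casarn Administrative Region, 29 April 2020, is outside that window, so Casarn Administrative Region is on standard time at UTC−03:30.
15:30 UTC − 3h30m = 12:00 local.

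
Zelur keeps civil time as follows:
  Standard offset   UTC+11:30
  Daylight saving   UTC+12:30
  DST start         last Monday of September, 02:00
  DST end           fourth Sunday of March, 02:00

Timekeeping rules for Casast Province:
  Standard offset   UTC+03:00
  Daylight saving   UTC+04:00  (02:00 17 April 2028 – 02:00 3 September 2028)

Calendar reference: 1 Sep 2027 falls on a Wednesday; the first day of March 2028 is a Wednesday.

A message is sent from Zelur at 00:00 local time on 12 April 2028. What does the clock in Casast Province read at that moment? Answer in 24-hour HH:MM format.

15:30

1 September 2027 is a Wednesday, so Mondays fall on 6, 13, 20, 27; the last is September 27.
1 March 2028 is a Wednesday, so the first Sunday is March 5 and the fourth is March 26.
Daylight saving runs 27 September 2027 – 26 March 2028; 12 April 2028 is outside that window, so Zelur is on standard time at UTC+11:30.
00:00 Zelur − 11h30m = 12:30 UTC (rolling into the previous day, 11 April 2028).
At the standard offset (UTC+03:00), 12:30 UTC + 3h = 15:30 Casast Province standard time.
The standard-time date in Casast Province, 11 April 2028, is outside the daylight-saving period (17 April – 3 September), so Casast Province is on standard time, UTC+03:00.
12:30 UTC + 3h = 15:30 Casast Province.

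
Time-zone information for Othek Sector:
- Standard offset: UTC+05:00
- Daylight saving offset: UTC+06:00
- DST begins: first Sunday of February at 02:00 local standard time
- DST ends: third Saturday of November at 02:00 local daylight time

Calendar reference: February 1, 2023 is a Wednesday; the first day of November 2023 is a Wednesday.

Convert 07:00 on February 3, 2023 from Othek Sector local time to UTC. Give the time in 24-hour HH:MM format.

02:00

1 February 2023 is a Wednesday, so the first Sunday is February 5.
1 November 2023 is a Wednesday, so the first Saturday is November 4 and the third is November 18.
February 3, 2023 is outside the daylight-saving period (5 February – 18 November), so Othek Sector is on standard time, UTC+05:00.
07:00 local − 5h = 02:00 UTC.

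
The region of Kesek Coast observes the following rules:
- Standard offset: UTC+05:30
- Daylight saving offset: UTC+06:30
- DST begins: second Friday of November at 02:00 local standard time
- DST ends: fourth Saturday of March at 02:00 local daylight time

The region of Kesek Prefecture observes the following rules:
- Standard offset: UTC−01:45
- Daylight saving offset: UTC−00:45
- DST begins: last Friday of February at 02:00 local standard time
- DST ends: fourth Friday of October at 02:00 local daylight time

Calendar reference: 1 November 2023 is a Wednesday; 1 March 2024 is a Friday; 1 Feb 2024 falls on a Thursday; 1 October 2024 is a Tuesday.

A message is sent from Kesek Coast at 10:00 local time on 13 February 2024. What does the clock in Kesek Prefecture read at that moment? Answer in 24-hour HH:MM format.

1 November 2023 is a Wednesday, so the first Friday is November 3 and the second is November 10.
1 March 2024 is a Friday, so the first Saturday is March 2 and the fourth is March 23.
13 February 2024 lies within the daylight-saving period (10 November 2023 – 23 March 2024), so Kesek Coast is on daylight time, UTC+06:30.
10:00 Kesek Coast − 6h30m = 03:30 UTC.
1 February 2024 is a Thursday, so Fridays fall on 2, 9, 16, 23; the last is February 23.
1 October 2024 is a Tuesday, so the first Friday is October 4 and the fourth is October 25.
At the standard offset (UTC−01:45), 03:30 UTC − 1h45m = 01:45 Kesek Prefecture standard time.
The standard-time date in Kesek Prefecture, 13 February 2024, is outside the daylight-saving period (23 February – 25 October), so Kesek Prefecture is on standard time, UTC−01:45.
03:30 UTC − 1h45m = 01:45 Kesek Prefecture.

01:45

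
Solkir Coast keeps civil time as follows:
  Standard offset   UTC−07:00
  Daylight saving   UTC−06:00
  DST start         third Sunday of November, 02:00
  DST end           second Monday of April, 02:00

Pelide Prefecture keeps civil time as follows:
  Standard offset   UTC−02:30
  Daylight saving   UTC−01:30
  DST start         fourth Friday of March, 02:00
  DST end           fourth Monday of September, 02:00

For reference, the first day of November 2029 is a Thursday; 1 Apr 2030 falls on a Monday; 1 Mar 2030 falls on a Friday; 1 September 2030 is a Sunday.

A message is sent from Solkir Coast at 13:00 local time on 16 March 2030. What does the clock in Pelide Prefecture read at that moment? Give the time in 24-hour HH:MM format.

1 November 2029 is a Thursday, so the first Sunday is November 4 and the third is November 18.
1 April 2030 is a Monday, so the first Monday is April 1 and the second is April 8.
16 March 2030 falls between 18 November 2029 and 8 April 2030, so daylight saving is in effect and Solkir Coast is at UTC−06:00.
13:00 Solkir Coast + 6h = 19:00 UTC.
1 March 2030 is a Friday, so the first Friday is March 1 and the fourth is March 22.
1 September 2030 is a Sunday, so the first Monday is September 2 and the fourth is September 23.
At the standard offset (UTC−02:30), 19:00 UTC − 2h30m = 16:30 Pelide Prefecture standard time.
The standard-time date in Pelide Prefecture, 16 March 2030, is outside the daylight-saving period (22 March – 23 September), so Pelide Prefecture is on standard time, UTC−02:30.
19:00 UTC − 2h30m = 16:30 Pelide Prefecture.

16:30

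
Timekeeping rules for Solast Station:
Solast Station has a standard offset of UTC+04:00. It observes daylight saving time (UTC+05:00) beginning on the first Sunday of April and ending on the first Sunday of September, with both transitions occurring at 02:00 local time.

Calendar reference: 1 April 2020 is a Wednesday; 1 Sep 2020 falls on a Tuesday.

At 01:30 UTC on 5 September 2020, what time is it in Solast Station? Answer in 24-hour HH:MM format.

06:30

1 April 2020 is a Wednesday, so the first Sunday is April 5.
1 September 2020 is a Tuesday, so the first Sunday is September 6.
At the standard offset (UTC+04:00), 01:30 UTC + 4h = 05:30 Solast Station standard time.
The standard-time date in Solast Station, 5 September 2020, lies within the daylight-saving period (5 April – 6 September), so Solast Station is on daylight time, UTC+05:00.
01:30 UTC + 5h = 06:30 local.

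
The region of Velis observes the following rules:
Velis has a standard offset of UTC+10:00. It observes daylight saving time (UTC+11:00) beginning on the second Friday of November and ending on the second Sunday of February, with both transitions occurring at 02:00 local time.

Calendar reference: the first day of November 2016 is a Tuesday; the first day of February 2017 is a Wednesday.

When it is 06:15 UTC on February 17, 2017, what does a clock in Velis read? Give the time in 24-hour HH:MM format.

16:15

1 November 2016 is a Tuesday, so the first Friday is November 4 and the second is November 11.
1 February 2017 is a Wednesday, so the first Sunday is February 5 and the second is February 12.
At the standard offset (UTC+10:00), 06:15 UTC + 10h = 16:15 Velis standard time.
The standard-time date in Velis, February 17, 2017, does not fall between 11 November 2016 and 12 February 2017, so daylight saving is not in effect and Velis is at UTC+10:00.
06:15 UTC + 10h = 16:15 local.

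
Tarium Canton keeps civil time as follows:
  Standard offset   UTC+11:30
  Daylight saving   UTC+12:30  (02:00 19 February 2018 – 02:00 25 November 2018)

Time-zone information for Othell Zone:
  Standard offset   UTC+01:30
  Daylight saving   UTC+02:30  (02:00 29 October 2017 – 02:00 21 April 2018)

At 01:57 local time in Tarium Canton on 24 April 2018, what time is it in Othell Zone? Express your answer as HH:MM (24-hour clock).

24 April 2018 lies within the daylight-saving period (19 February – 25 November), so Tarium Canton is on daylight time, UTC+12:30.
01:57 Tarium Canton − 12h30m = 13:27 UTC (rolling into the previous day, 23 April 2018).
At the standard offset (UTC+01:30), 13:27 UTC + 1h30m = 14:57 Othell Zone standard time.
Daylight saving runs 29 October 2017 – 21 April 2018; the standard-time date in Othell Zone, 23 April 2018, is outside that window, so Othell Zone is on standard time at UTC+01:30.
13:27 UTC + 1h30m = 14:57 Othell Zone.

14:57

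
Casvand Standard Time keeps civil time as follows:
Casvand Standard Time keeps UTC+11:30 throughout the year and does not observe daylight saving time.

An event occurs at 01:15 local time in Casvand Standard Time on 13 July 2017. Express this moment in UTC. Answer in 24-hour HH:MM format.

Casvand Standard Time has no daylight saving, so its offset is UTC+11:30 year-round.
01:15 local − 11h30m = 13:45 UTC (rolling into the previous day, 12 July 2017).

13:45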